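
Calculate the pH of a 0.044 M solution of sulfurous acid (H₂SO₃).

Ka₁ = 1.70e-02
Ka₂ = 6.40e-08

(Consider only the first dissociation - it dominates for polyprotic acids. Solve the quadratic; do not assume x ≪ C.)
pH = 1.70

x² + Ka₁·x − Ka₁·C = 0 with Ka₁ = 1.70e-02, C = 0.044.
x = (−Ka₁ + √(Ka₁² + 4·Ka₁·C))/2 = 2.0140e-02 M, so pH = 1.70.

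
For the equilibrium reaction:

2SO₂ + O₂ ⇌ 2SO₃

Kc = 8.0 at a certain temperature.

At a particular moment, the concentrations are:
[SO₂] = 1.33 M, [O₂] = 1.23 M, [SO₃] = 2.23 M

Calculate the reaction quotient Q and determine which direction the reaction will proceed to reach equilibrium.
Q = 2.286, Q < K, reaction proceeds forward (toward products)

Q = ([SO₃]^2) / ([SO₂]^2 × [O₂])
  = ((2.23)^2) / ((1.33)^2·(1.23)) = 4.9729/2.1757 = 2.286
Since Q = 2.286 < Kc = 8.0, the reaction proceeds forward (toward products) to reach equilibrium.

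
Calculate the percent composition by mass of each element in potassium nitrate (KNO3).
K: 38.67%, N: 13.86%, O: 47.47%

Molar mass of KNO3 = 101.11 g/mol
% K = (1 × 39.1) / 101.11 × 100% = 39.1 / 101.11 × 100% = 38.67%
% N = (1 × 14.01) / 101.11 × 100% = 14.01 / 101.11 × 100% = 13.86%
% O = (3 × 16.0) / 101.11 × 100% = 48 / 101.11 × 100% = 47.47%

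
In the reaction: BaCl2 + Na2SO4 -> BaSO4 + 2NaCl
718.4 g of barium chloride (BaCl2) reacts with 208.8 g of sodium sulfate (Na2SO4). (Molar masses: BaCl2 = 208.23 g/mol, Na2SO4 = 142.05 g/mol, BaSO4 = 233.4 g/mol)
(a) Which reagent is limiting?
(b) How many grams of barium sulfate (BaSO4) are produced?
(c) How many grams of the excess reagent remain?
(a) Na2SO4, (b) 343.1 g, (c) 412.3 g

Moles of BaCl2 = 718.4 g ÷ 208.23 g/mol = 3.45003 mol
Moles of Na2SO4 = 208.8 g ÷ 142.05 g/mol = 1.4699 mol
Moles ÷ coefficient: BaCl2: 3.45003/1 = 3.45, Na2SO4: 1.4699/1 = 1.47
(a) Na2SO4 has the smaller value, so Na2SO4 is the limiting reagent.
(b) Moles of BaSO4 = 1.4699 mol Na2SO4 × (1/1) = 1.4699 mol; mass = 1.4699 mol × 233.4 g/mol = 343.1 g
(c) BaCl2 consumed = 1.4699 × (1/1) = 1.4699 mol; remaining = 3.45003 − 1.4699 = 1.98013 mol; mass = 1.98013 mol × 208.23 g/mol = 412.3 g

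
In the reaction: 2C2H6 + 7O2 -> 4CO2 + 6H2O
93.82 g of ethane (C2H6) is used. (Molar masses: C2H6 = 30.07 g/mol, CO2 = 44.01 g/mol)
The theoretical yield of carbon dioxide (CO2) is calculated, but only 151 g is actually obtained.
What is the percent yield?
Moles of C2H6 = 93.82 g ÷ 30.07 g/mol = 3.12005 mol
Mole ratio: 4 mol CO2 / 2 mol C2H6
Moles of CO2 = 3.12005 × (4/2) = 6.24011 mol
Theoretical yield = 6.24011 mol × 44.01 g/mol = 274.63 g
Actual yield = 151 g
Percent yield = (151 / 274.63) × 100% = 55.0%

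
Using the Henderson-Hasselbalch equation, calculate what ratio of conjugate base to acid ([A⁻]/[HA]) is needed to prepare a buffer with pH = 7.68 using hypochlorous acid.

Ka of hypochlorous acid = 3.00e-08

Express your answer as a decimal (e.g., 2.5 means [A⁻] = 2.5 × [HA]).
[A⁻]/[HA] = 1.436

pKa = −log(3.00e-08) = 7.5229. pH = pKa + log([A⁻]/[HA]). 7.68 = 7.5229 + log(ratio). log(ratio) = 7.68 − 7.5229 = 0.1571. ratio = 10^(0.1571) = 1.436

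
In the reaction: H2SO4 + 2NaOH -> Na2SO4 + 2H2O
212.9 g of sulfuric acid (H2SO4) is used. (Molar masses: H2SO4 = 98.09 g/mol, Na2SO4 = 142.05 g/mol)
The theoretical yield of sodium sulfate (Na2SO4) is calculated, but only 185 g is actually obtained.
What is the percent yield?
Moles of H2SO4 = 212.9 g ÷ 98.09 g/mol = 2.17046 mol
Mole ratio: 1 mol Na2SO4 / 1 mol H2SO4
Moles of Na2SO4 = 2.17046 × (1/1) = 2.17046 mol
Theoretical yield = 2.17046 mol × 142.05 g/mol = 308.31 g
Actual yield = 185 g
Percent yield = (185 / 308.31) × 100% = 60.0%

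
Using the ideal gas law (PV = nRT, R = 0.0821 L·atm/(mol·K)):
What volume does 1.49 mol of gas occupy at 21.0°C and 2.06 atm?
T = 21.0°C + 273.15 = 294.15 K
V = nRT/P = (1.49 × 0.0821 × 294.15) / 2.06
V = 17.47 L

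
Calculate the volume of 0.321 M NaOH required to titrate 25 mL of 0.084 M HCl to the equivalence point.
V_{base} = 6.5 mL

At equivalence: moles acid = moles base.
moles HCl = 0.084 M × 0.025 L = 0.0021 mol
V_NaOH = 0.0021 mol ÷ 0.321 M = 0.006542 L = 6.5 mL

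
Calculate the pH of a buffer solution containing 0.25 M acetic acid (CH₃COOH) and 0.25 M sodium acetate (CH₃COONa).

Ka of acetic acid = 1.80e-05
pH = 4.74

pKa = -log(1.80e-05) = 4.74. pH = pKa + log([A⁻]/[HA]) = 4.74 + log(0.25/0.25)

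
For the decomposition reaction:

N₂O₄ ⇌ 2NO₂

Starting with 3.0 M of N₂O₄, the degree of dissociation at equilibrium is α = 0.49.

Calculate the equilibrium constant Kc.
K_c = 5.6494

x = α·[A]₀ = 0.49 × 3.0 = 1.47 M dissociated.
At eq: [N₂O₄] = 3.0 − 1.47 = 1.53 M; [NO₂] = 2x = 2.94 M.
Kc = [NO₂]²/[N₂O₄] = (2.94)²/1.53 = 5.649.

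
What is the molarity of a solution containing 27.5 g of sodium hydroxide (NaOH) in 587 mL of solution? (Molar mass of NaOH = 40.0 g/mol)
Moles of NaOH = 27.5 g ÷ 40.0 g/mol = 0.6875 mol
Volume = 587 mL = 0.587 L
Molarity = 0.6875 mol ÷ 0.587 L = 1.171 M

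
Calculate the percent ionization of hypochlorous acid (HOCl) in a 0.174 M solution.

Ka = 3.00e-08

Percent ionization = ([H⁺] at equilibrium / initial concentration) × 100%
Percent ionization = 0.0415%

Let x = [H⁺]. Ka = x²/(C - x) ⇒ x² + (3.00e-08)x - (3.00e-08)(0.174) = 0. x = 7.2235e-05. Percent = (7.2235e-05/0.174) × 100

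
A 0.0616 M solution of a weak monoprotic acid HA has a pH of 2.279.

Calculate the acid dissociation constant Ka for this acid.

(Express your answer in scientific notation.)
K_a = 4.91e-04

[H⁺] = 10^(−pH) = 10^(−2.279) = 5.260e-03 M. For HA ⇌ H⁺ + A⁻, Ka = x²/(C − x) = (5.260e-03)²/(0.0616 − 5.260e-03) = 4.91e-04.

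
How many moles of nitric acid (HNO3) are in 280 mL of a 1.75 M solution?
Moles = Molarity × Volume (L)
Moles = 1.75 M × 0.28 L = 0.49 mol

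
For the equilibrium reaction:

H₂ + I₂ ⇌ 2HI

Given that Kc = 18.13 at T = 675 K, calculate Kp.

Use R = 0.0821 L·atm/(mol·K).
K_p = 18.1300

Δn = (moles gaseous products) − (moles gaseous reactants) = 0
T = 675 K; RT = 0.0821 × 675 = 55.4175
Kp = Kc·(RT)^Δn = 18.13 × (55.4175)^0 = 18.13 × 1 = 18.1300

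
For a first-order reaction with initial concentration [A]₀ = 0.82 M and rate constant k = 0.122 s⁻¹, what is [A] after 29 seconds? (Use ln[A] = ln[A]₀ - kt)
0.0238 M

ln[A] = ln[A]₀ - k·t = ln(0.82) - (0.122)·(29) = -0.1985 - 3.5380 = -3.7365
[A] = e^(-3.7365) = 0.0238 M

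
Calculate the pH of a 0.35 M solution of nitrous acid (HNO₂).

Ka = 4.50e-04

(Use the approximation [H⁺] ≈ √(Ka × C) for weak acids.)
pH = 1.90

[H⁺] = √(Ka × C) = √(4.50e-04 × 0.35) = 1.2550e-02. pH = -log(1.2550e-02)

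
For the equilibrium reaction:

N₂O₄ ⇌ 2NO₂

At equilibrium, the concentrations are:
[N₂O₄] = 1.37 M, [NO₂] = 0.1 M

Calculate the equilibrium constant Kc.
K_c = 7.30e-03

Kc = ([NO₂]^2) / ([N₂O₄])
   = ((0.1)^2) / ((1.37))
   = 0.01 / 1.37 = 7.30e-03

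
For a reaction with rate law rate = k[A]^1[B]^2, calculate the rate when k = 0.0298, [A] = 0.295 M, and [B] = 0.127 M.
0.0001418 M/s

rate = k·[A]^1·[B]^2 = 0.0298·(0.295)^1·(0.127)^2 = 0.0298·0.295·0.016129 = 0.0001418 M/s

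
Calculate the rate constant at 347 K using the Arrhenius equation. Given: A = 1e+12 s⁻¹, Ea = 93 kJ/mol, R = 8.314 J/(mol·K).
1.00e-02 s⁻¹

k = A·exp(-Ea/(R·T)) = 1e+12·exp(-93000/(8.314·347)) = 1e+12·exp(-32.2362) = 1e+12·1.0000e-14 = 1.00e-02 s⁻¹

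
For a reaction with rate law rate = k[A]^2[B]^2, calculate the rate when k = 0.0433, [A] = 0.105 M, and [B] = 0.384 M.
7.039e-05 M/s

rate = k·[A]^2·[B]^2 = 0.0433·(0.105)^2·(0.384)^2 = 0.0433·0.011025·0.147456 = 7.039e-05 M/s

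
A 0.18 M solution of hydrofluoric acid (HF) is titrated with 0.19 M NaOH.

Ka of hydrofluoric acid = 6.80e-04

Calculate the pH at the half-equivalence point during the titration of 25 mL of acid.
pH = pKa = 3.17

At the half-equivalence point, [HA] = [A⁻], so by Henderson–Hasselbalch pH = pKa + log(1) = pKa.
pKa = −log(6.80e-04) = 3.17.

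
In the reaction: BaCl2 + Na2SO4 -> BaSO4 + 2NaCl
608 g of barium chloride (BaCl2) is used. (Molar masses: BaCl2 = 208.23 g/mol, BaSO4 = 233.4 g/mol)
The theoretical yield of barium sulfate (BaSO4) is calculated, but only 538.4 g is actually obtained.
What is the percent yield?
Moles of BaCl2 = 608 g ÷ 208.23 g/mol = 2.91985 mol
Mole ratio: 1 mol BaSO4 / 1 mol BaCl2
Moles of BaSO4 = 2.91985 × (1/1) = 2.91985 mol
Theoretical yield = 2.91985 mol × 233.4 g/mol = 681.49 g
Actual yield = 538.4 g
Percent yield = (538.4 / 681.49) × 100% = 79.0%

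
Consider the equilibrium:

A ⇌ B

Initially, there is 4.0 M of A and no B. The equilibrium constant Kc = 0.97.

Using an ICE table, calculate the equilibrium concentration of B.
[B] = 1.970 M

ICE: [A] = 4.0 − x, [B] = x.
Kc = x/(4.0 − x) = 0.97 ⇒ x = 0.97·4.0/(1 + 0.97) = 3.88/1.97 = 1.97.
[B] = x = 1.970 M.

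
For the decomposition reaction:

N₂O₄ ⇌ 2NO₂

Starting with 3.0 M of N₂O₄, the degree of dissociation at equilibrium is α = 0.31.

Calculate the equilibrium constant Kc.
K_c = 1.6713

x = α·[A]₀ = 0.31 × 3.0 = 0.93 M dissociated.
At eq: [N₂O₄] = 3.0 − 0.93 = 2.07 M; [NO₂] = 2x = 1.86 M.
Kc = [NO₂]²/[N₂O₄] = (1.86)²/2.07 = 1.671.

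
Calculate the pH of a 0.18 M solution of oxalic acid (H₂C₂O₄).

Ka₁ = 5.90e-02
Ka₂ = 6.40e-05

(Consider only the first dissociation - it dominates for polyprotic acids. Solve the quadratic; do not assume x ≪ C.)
pH = 1.11

x² + Ka₁·x − Ka₁·C = 0 with Ka₁ = 5.90e-02, C = 0.18.
x = (−Ka₁ + √(Ka₁² + 4·Ka₁·C))/2 = 7.7693e-02 M, so pH = 1.11.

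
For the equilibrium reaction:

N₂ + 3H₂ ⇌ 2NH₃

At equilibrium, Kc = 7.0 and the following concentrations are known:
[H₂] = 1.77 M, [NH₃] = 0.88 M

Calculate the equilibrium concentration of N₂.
[N₂] = 0.0200 M

Kc = ([NH₃]^2) / ([N₂] × [H₂]^3) = 7.0
[N₂]^1 = (product terms)/(Kc · other reactant terms) = 0.7744 / (7.0 · 5.5452) = 0.01995
[N₂] = 0.0200 M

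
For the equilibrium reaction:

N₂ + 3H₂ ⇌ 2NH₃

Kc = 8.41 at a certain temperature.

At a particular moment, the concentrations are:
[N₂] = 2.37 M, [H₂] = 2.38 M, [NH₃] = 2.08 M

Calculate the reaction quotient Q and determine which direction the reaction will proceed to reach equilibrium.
Q = 0.135, Q < K, reaction proceeds forward (toward products)

Q = ([NH₃]^2) / ([N₂] × [H₂]^3)
  = ((2.08)^2) / ((2.37)·(2.38)^3) = 4.3264/31.951 = 0.1354
Since Q = 0.1354 < Kc = 8.41, the reaction proceeds forward (toward products) to reach equilibrium.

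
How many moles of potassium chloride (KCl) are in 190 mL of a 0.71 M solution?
Moles = Molarity × Volume (L)
Moles = 0.71 M × 0.19 L = 0.1349 mol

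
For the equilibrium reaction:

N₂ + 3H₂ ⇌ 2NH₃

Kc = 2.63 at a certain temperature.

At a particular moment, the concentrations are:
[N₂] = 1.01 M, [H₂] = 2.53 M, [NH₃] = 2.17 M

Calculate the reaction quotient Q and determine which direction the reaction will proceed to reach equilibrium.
Q = 0.288, Q < K, reaction proceeds forward (toward products)

Q = ([NH₃]^2) / ([N₂] × [H₂]^3)
  = ((2.17)^2) / ((1.01)·(2.53)^3) = 4.7089/16.356 = 0.2879
Since Q = 0.2879 < Kc = 2.63, the reaction proceeds forward (toward products) to reach equilibrium.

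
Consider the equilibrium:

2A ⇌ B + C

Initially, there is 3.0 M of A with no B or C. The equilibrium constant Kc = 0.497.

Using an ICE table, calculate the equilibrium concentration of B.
[B] = 0.878 M

ICE: [A] = 3.0 − 2x, [B] = [C] = x.
Kc = x²/(3.0 − 2x)² = 0.497 ⇒ √Kc = x/(3.0 − 2x).
x = √0.497·3.0/(1 + 2√0.497) = 0.70498·3.0/2.41 = 0.87758.
[B] = x = 0.878 M.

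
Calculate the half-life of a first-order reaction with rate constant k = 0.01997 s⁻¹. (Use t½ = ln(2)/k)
34.71 s

t½ = ln(2)/k = 0.6931/0.01997 = 34.71 s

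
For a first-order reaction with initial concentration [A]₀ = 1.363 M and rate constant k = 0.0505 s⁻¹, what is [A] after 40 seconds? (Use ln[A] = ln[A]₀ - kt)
0.1808 M

ln[A] = ln[A]₀ - k·t = ln(1.363) - (0.0505)·(40) = 0.3097 - 2.0200 = -1.7103
[A] = e^(-1.7103) = 0.1808 M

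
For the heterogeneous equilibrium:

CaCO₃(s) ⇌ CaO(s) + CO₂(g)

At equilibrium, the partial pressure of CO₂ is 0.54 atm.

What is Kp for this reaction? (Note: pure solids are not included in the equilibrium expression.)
K_p = 0.54

Solids (CaCO₃, CaO) have activity 1 and are excluded.
Kp = P(CO₂) = 0.54.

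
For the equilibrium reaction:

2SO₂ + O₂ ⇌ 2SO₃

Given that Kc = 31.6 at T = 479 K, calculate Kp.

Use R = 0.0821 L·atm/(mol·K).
K_p = 0.8035

Δn = (moles gaseous products) − (moles gaseous reactants) = -1
T = 479 K; RT = 0.0821 × 479 = 39.3259
Kp = Kc·(RT)^Δn = 31.6 × (39.3259)^-1 = 31.6 × 0.0254285 = 0.8035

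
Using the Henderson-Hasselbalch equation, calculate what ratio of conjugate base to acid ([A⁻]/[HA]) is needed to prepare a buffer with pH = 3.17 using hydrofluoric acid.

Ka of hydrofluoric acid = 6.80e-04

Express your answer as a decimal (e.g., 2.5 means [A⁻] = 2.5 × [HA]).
[A⁻]/[HA] = 1.006

pKa = −log(6.80e-04) = 3.1675. pH = pKa + log([A⁻]/[HA]). 3.17 = 3.1675 + log(ratio). log(ratio) = 3.17 − 3.1675 = 0.0025. ratio = 10^(0.0025) = 1.006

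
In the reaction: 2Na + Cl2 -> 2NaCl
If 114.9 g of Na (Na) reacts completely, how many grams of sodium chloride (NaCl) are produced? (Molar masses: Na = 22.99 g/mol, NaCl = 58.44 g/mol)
Moles of Na = 114.9 g ÷ 22.99 g/mol = 4.99783 mol
Mole ratio: 2 mol NaCl / 2 mol Na
Moles of NaCl = 4.99783 × (2/2) = 4.99783 mol
Mass of NaCl = 4.99783 mol × 58.44 g/mol = 292.1 g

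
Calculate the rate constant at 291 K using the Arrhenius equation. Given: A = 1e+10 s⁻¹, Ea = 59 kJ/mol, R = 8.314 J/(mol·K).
2.57e-01 s⁻¹

k = A·exp(-Ea/(R·T)) = 1e+10·exp(-59000/(8.314·291)) = 1e+10·exp(-24.3865) = 1e+10·2.5650e-11 = 2.57e-01 s⁻¹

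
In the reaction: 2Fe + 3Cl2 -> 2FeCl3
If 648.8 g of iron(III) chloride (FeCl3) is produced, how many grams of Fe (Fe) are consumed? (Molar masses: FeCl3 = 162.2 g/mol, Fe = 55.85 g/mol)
Moles of FeCl3 = 648.8 g ÷ 162.2 g/mol = 4 mol
Mole ratio: 2 mol Fe / 2 mol FeCl3
Moles of Fe = 4 × (2/2) = 4 mol
Mass of Fe = 4 mol × 55.85 g/mol = 223.4 g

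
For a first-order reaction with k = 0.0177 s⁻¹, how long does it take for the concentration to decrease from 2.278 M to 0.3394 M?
107.56 s

From ln[A] = ln[A]₀ - k·t: t = ln([A]₀/[A])/k = ln(2.278/0.3394)/0.0177 = ln(6.7118)/0.0177 = 1.9039/0.0177 = 107.56 s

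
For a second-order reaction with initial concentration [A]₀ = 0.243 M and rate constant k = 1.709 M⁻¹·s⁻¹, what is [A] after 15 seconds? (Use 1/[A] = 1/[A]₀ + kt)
0.0336 M

1/[A] = 1/[A]₀ + k·t = 1/0.243 + (1.709)·(15) = 4.1152 + 25.6350 = 29.7502
[A] = 1/29.7502 = 0.0336 M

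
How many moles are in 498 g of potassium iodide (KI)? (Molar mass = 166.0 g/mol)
Moles = 498 g ÷ 166.0 g/mol = 3 mol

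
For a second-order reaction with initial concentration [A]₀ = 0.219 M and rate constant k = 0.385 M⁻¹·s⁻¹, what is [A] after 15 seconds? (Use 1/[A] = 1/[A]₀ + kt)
0.0967 M

1/[A] = 1/[A]₀ + k·t = 1/0.219 + (0.385)·(15) = 4.5662 + 5.7750 = 10.3412
[A] = 1/10.3412 = 0.0967 M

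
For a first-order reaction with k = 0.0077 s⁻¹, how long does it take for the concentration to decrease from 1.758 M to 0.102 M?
369.73 s

From ln[A] = ln[A]₀ - k·t: t = ln([A]₀/[A])/k = ln(1.758/0.102)/0.0077 = ln(17.2353)/0.0077 = 2.8470/0.0077 = 369.73 s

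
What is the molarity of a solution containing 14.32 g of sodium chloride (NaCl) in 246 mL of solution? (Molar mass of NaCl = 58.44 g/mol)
Moles of NaCl = 14.32 g ÷ 58.44 g/mol = 0.245038 mol
Volume = 246 mL = 0.246 L
Molarity = 0.245038 mol ÷ 0.246 L = 0.9961 M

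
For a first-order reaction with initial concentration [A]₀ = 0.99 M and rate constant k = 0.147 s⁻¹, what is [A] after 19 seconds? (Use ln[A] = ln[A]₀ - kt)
0.0606 M

ln[A] = ln[A]₀ - k·t = ln(0.99) - (0.147)·(19) = -0.0101 - 2.7930 = -2.8031
[A] = e^(-2.8031) = 0.0606 M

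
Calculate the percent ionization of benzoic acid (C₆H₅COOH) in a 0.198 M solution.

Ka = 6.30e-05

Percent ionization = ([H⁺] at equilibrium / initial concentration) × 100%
Percent ionization = 1.77%

Let x = [H⁺]. Ka = x²/(C - x) ⇒ x² + (6.30e-05)x - (6.30e-05)(0.198) = 0. x = 3.5005e-03. Percent = (3.5005e-03/0.198) × 100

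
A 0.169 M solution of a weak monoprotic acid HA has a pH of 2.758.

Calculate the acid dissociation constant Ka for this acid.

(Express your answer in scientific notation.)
K_a = 1.82e-05

[H⁺] = 10^(−pH) = 10^(−2.758) = 1.746e-03 M. For HA ⇌ H⁺ + A⁻, Ka = x²/(C − x) = (1.746e-03)²/(0.169 − 1.746e-03) = 1.82e-05.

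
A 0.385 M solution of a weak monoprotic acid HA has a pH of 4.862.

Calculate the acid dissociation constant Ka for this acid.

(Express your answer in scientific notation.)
K_a = 4.90e-10

[H⁺] = 10^(−pH) = 10^(−4.862) = 1.374e-05 M. For HA ⇌ H⁺ + A⁻, Ka = x²/(C − x) = (1.374e-05)²/(0.385 − 1.374e-05) = 4.90e-10.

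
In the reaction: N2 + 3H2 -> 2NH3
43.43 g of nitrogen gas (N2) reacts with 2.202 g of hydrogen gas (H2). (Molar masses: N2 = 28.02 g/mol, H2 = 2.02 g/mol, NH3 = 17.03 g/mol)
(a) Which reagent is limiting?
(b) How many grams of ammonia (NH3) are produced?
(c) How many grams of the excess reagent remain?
(a) H2, (b) 12.38 g, (c) 33.25 g

Moles of N2 = 43.43 g ÷ 28.02 g/mol = 1.54996 mol
Moles of H2 = 2.202 g ÷ 2.02 g/mol = 1.0901 mol
Moles ÷ coefficient: N2: 1.54996/1 = 1.55, H2: 1.0901/3 = 0.3634
(a) H2 has the smaller value, so H2 is the limiting reagent.
(b) Moles of NH3 = 1.0901 mol H2 × (2/3) = 0.726733 mol; mass = 0.726733 mol × 17.03 g/mol = 12.38 g
(c) N2 consumed = 1.0901 × (1/3) = 0.363366 mol; remaining = 1.54996 − 0.363366 = 1.1866 mol; mass = 1.1866 mol × 28.02 g/mol = 33.25 g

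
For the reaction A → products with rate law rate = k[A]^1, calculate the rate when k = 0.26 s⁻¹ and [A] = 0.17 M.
0.0442 M/s

rate = k·[A]^1 = 0.26·(0.17)^1 = 0.26·0.17 = 0.0442 M/s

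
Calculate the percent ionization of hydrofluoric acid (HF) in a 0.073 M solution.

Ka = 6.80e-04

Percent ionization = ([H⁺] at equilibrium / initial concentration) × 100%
Percent ionization = 9.2%

Let x = [H⁺]. Ka = x²/(C - x) ⇒ x² + (6.80e-04)x - (6.80e-04)(0.073) = 0. x = 6.7138e-03. Percent = (6.7138e-03/0.073) × 100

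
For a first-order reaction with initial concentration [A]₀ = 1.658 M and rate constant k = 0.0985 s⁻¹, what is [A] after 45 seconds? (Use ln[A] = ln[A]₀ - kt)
0.0197 M

ln[A] = ln[A]₀ - k·t = ln(1.658) - (0.0985)·(45) = 0.5056 - 4.4325 = -3.9269
[A] = e^(-3.9269) = 0.0197 M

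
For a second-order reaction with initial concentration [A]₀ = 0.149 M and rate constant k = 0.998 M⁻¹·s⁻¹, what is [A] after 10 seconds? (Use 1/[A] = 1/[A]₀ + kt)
0.0599 M

1/[A] = 1/[A]₀ + k·t = 1/0.149 + (0.998)·(10) = 6.7114 + 9.9800 = 16.6914
[A] = 1/16.6914 = 0.0599 M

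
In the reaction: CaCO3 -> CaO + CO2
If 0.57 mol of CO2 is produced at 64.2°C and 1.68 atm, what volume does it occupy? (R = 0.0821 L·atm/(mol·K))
T = 64.2°C + 273.15 = 337.35 K
V = nRT/P = (0.57 × 0.0821 × 337.35) / 1.68
V = 9.40 L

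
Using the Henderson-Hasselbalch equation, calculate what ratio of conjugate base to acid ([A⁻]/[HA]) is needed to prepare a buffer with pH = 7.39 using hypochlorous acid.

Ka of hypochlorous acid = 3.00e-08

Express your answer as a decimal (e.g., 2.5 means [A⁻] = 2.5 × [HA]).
[A⁻]/[HA] = 0.736

pKa = −log(3.00e-08) = 7.5229. pH = pKa + log([A⁻]/[HA]). 7.39 = 7.5229 + log(ratio). log(ratio) = 7.39 − 7.5229 = -0.1329. ratio = 10^(-0.1329) = 0.736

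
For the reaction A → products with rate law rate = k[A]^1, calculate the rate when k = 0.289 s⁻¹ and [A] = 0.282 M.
0.0815 M/s

rate = k·[A]^1 = 0.289·(0.282)^1 = 0.289·0.282 = 0.0815 M/s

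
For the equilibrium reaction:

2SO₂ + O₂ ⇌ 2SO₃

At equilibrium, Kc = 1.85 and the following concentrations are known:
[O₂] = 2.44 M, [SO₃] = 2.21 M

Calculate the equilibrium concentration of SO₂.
[SO₂] = 1.0402 M

Kc = ([SO₃]^2) / ([SO₂]^2 × [O₂]) = 1.85
[SO₂]^2 = (product terms)/(Kc · other reactant terms) = 4.8841 / (1.85 · 2.44) = 1.082
[SO₂] = (1.082)^(1/2) = 1.0402 M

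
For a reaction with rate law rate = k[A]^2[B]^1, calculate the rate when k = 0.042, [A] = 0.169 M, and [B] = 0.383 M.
0.0004594 M/s

rate = k·[A]^2·[B]^1 = 0.042·(0.169)^2·(0.383)^1 = 0.042·0.028561·0.383 = 0.0004594 M/s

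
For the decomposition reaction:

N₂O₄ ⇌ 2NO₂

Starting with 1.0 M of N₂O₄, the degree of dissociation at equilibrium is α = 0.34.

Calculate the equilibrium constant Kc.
K_c = 0.7006

x = α·[A]₀ = 0.34 × 1.0 = 0.34 M dissociated.
At eq: [N₂O₄] = 1.0 − 0.34 = 0.66 M; [NO₂] = 2x = 0.68 M.
Kc = [NO₂]²/[N₂O₄] = (0.68)²/0.66 = 0.7006.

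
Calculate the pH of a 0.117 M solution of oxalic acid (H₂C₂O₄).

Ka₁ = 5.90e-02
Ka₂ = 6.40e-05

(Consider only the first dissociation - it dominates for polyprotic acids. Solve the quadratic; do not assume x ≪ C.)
pH = 1.23

x² + Ka₁·x − Ka₁·C = 0 with Ka₁ = 5.90e-02, C = 0.117.
x = (−Ka₁ + √(Ka₁² + 4·Ka₁·C))/2 = 5.8666e-02 M, so pH = 1.23.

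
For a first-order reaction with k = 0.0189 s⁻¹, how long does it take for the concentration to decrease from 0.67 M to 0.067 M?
121.83 s

From ln[A] = ln[A]₀ - k·t: t = ln([A]₀/[A])/k = ln(0.67/0.067)/0.0189 = ln(10.0000)/0.0189 = 2.3026/0.0189 = 121.83 s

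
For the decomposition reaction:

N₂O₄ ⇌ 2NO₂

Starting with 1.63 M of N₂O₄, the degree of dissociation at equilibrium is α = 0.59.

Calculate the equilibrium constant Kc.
K_c = 5.5356

x = α·[A]₀ = 0.59 × 1.63 = 0.9617 M dissociated.
At eq: [N₂O₄] = 1.63 − 0.9617 = 0.6683 M; [NO₂] = 2x = 1.923 M.
Kc = [NO₂]²/[N₂O₄] = (1.923)²/0.6683 = 5.536.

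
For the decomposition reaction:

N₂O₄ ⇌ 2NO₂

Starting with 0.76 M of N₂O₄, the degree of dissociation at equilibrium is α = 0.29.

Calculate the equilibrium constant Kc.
K_c = 0.3601

x = α·[A]₀ = 0.29 × 0.76 = 0.2204 M dissociated.
At eq: [N₂O₄] = 0.76 − 0.2204 = 0.5396 M; [NO₂] = 2x = 0.4408 M.
Kc = [NO₂]²/[N₂O₄] = (0.4408)²/0.5396 = 0.3601.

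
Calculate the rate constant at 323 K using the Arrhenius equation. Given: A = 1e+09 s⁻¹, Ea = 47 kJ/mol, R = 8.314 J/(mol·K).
2.51e+01 s⁻¹

k = A·exp(-Ea/(R·T)) = 1e+09·exp(-47000/(8.314·323)) = 1e+09·exp(-17.5019) = 1e+09·2.5062e-08 = 2.51e+01 s⁻¹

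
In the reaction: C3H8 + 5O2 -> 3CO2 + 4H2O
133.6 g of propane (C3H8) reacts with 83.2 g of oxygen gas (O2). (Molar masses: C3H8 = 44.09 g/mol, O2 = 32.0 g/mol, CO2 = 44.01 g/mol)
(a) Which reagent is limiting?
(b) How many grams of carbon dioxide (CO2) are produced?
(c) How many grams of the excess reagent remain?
(a) O2, (b) 68.66 g, (c) 110.7 g

Moles of C3H8 = 133.6 g ÷ 44.09 g/mol = 3.03017 mol
Moles of O2 = 83.2 g ÷ 32.0 g/mol = 2.6 mol
Moles ÷ coefficient: C3H8: 3.03017/1 = 3.03, O2: 2.6/5 = 0.52
(a) O2 has the smaller value, so O2 is the limiting reagent.
(b) Moles of CO2 = 2.6 mol O2 × (3/5) = 1.56 mol; mass = 1.56 mol × 44.01 g/mol = 68.66 g
(c) C3H8 consumed = 2.6 × (1/5) = 0.52 mol; remaining = 3.03017 − 0.52 = 2.51017 mol; mass = 2.51017 mol × 44.09 g/mol = 110.7 g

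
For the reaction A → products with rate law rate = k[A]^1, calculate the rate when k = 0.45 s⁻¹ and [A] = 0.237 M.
0.1066 M/s

rate = k·[A]^1 = 0.45·(0.237)^1 = 0.45·0.237 = 0.1066 M/s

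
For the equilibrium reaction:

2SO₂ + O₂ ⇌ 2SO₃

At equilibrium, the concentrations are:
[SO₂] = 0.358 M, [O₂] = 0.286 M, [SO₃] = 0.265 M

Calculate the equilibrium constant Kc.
K_c = 1.9158

Kc = ([SO₃]^2) / ([SO₂]^2 × [O₂])
   = ((0.265)^2) / ((0.358)^2·(0.286))
   = 0.070225 / 0.036655 = 1.9158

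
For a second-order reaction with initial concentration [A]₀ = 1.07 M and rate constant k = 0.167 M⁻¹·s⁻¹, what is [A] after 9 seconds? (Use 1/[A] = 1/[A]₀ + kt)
0.4102 M

1/[A] = 1/[A]₀ + k·t = 1/1.07 + (0.167)·(9) = 0.9346 + 1.5030 = 2.4376
[A] = 1/2.4376 = 0.4102 M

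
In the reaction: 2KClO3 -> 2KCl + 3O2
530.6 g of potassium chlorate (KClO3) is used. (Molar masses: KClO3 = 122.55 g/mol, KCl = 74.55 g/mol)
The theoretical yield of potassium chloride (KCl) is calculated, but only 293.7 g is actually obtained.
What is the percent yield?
Moles of KClO3 = 530.6 g ÷ 122.55 g/mol = 4.32966 mol
Mole ratio: 2 mol KCl / 2 mol KClO3
Moles of KCl = 4.32966 × (2/2) = 4.32966 mol
Theoretical yield = 4.32966 mol × 74.55 g/mol = 322.78 g
Actual yield = 293.7 g
Percent yield = (293.7 / 322.78) × 100% = 91.0%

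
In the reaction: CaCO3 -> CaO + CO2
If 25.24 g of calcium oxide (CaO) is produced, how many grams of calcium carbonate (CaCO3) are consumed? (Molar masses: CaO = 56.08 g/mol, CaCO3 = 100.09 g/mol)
Moles of CaO = 25.24 g ÷ 56.08 g/mol = 0.450071 mol
Mole ratio: 1 mol CaCO3 / 1 mol CaO
Moles of CaCO3 = 0.450071 × (1/1) = 0.450071 mol
Mass of CaCO3 = 0.450071 mol × 100.09 g/mol = 45.05 g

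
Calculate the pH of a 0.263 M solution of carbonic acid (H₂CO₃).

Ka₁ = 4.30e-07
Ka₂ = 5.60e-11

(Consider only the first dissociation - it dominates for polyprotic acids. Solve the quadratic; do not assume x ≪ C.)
pH = 3.47

x² + Ka₁·x − Ka₁·C = 0 with Ka₁ = 4.30e-07, C = 0.263.
x = (−Ka₁ + √(Ka₁² + 4·Ka₁·C))/2 = 3.3607e-04 M, so pH = 3.47.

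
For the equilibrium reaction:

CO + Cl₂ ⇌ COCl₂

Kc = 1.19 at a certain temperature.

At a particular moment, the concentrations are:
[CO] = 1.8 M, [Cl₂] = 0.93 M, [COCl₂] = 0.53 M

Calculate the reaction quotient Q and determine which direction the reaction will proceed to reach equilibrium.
Q = 0.317, Q < K, reaction proceeds forward (toward products)

Q = ([COCl₂]) / ([CO] × [Cl₂])
  = ((0.53)) / ((1.8)·(0.93)) = 0.53/1.674 = 0.3166
Since Q = 0.3166 < Kc = 1.19, the reaction proceeds forward (toward products) to reach equilibrium.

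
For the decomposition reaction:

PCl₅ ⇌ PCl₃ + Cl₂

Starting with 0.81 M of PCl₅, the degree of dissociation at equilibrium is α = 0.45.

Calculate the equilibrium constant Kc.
K_c = 0.2982

x = α·[A]₀ = 0.45 × 0.81 = 0.3645 M dissociated.
At eq: [PCl₅] = 0.81 − 0.3645 = 0.4455 M; [PCl₃] = [Cl₂] = x = 0.3645 M.
Kc = [PCl₃][Cl₂]/[PCl₅] = (0.3645)²/0.4455 = 0.2982.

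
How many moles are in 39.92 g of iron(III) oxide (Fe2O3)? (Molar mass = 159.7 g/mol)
Moles = 39.92 g ÷ 159.7 g/mol = 0.25 mol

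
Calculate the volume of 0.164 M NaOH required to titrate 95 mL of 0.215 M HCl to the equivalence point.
V_{base} = 124.5 mL

At equivalence: moles acid = moles base.
moles HCl = 0.215 M × 0.095 L = 0.020425 mol
V_NaOH = 0.020425 mol ÷ 0.164 M = 0.1245 L = 124.5 mL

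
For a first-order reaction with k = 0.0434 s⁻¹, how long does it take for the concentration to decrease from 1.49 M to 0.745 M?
15.97 s

From ln[A] = ln[A]₀ - k·t: t = ln([A]₀/[A])/k = ln(1.49/0.745)/0.0434 = ln(2.0000)/0.0434 = 0.6931/0.0434 = 15.97 s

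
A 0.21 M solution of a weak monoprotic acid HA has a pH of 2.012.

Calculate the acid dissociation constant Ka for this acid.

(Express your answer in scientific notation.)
K_a = 4.72e-04

[H⁺] = 10^(−pH) = 10^(−2.012) = 9.727e-03 M. For HA ⇌ H⁺ + A⁻, Ka = x²/(C − x) = (9.727e-03)²/(0.21 − 9.727e-03) = 4.72e-04.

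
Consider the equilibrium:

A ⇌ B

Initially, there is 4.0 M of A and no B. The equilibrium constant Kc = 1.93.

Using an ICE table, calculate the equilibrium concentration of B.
[B] = 2.635 M

ICE: [A] = 4.0 − x, [B] = x.
Kc = x/(4.0 − x) = 1.93 ⇒ x = 1.93·4.0/(1 + 1.93) = 7.72/2.93 = 2.635.
[B] = x = 2.635 M.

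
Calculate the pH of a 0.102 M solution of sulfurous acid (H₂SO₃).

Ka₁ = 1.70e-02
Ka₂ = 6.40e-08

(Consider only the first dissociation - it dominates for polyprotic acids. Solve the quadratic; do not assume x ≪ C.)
pH = 1.47

x² + Ka₁·x − Ka₁·C = 0 with Ka₁ = 1.70e-02, C = 0.102.
x = (−Ka₁ + √(Ka₁² + 4·Ka₁·C))/2 = 3.4000e-02 M, so pH = 1.47.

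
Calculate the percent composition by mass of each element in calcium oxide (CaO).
Ca: 71.47%, O: 28.53%

Molar mass of CaO = 56.08 g/mol
% Ca = (1 × 40.08) / 56.08 × 100% = 40.08 / 56.08 × 100% = 71.47%
% O = (1 × 16.0) / 56.08 × 100% = 16 / 56.08 × 100% = 28.53%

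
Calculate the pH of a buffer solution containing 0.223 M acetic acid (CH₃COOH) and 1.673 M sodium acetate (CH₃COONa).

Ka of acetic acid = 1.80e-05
pH = 5.62

pKa = -log(1.80e-05) = 4.74. pH = pKa + log([A⁻]/[HA]) = 4.74 + log(1.673/0.223)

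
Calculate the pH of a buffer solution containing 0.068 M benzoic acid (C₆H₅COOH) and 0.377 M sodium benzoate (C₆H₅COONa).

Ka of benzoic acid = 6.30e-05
pH = 4.94

pKa = -log(6.30e-05) = 4.20. pH = pKa + log([A⁻]/[HA]) = 4.20 + log(0.377/0.068)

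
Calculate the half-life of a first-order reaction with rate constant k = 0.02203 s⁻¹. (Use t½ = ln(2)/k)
31.46 s

t½ = ln(2)/k = 0.6931/0.02203 = 31.46 s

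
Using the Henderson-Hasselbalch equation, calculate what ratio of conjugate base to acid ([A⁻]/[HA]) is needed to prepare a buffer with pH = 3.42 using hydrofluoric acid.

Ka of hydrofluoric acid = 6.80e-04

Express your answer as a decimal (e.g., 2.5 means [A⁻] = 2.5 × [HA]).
[A⁻]/[HA] = 1.789

pKa = −log(6.80e-04) = 3.1675. pH = pKa + log([A⁻]/[HA]). 3.42 = 3.1675 + log(ratio). log(ratio) = 3.42 − 3.1675 = 0.2525. ratio = 10^(0.2525) = 1.789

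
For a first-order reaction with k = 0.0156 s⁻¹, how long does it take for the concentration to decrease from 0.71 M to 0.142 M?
103.17 s

From ln[A] = ln[A]₀ - k·t: t = ln([A]₀/[A])/k = ln(0.71/0.142)/0.0156 = ln(5.0000)/0.0156 = 1.6094/0.0156 = 103.17 s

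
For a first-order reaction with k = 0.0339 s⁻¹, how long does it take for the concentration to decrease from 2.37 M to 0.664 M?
37.53 s

From ln[A] = ln[A]₀ - k·t: t = ln([A]₀/[A])/k = ln(2.37/0.664)/0.0339 = ln(3.5693)/0.0339 = 1.2724/0.0339 = 37.53 s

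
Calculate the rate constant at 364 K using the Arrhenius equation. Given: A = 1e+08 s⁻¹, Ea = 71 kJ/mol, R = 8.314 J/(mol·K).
6.47e-03 s⁻¹

k = A·exp(-Ea/(R·T)) = 1e+08·exp(-71000/(8.314·364)) = 1e+08·exp(-23.4610) = 1e+08·6.4715e-11 = 6.47e-03 s⁻¹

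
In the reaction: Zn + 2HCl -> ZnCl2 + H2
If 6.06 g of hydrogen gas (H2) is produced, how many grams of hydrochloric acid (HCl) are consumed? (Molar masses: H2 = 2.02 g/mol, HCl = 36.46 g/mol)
Moles of H2 = 6.06 g ÷ 2.02 g/mol = 3 mol
Mole ratio: 2 mol HCl / 1 mol H2
Moles of HCl = 3 × (2/1) = 6 mol
Mass of HCl = 6 mol × 36.46 g/mol = 218.8 g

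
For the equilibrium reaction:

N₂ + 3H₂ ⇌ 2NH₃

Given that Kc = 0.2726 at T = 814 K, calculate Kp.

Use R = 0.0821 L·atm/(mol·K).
K_p = 6.10e-05

Δn = (moles gaseous products) − (moles gaseous reactants) = -2
T = 814 K; RT = 0.0821 × 814 = 66.8294
Kp = Kc·(RT)^Δn = 0.2726 × (66.8294)^-2 = 0.2726 × 0.000223906 = 6.10e-05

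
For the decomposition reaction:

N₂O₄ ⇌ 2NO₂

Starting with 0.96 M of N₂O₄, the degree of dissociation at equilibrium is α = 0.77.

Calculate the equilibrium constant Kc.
K_c = 9.8989

x = α·[A]₀ = 0.77 × 0.96 = 0.7392 M dissociated.
At eq: [N₂O₄] = 0.96 − 0.7392 = 0.2208 M; [NO₂] = 2x = 1.478 M.
Kc = [NO₂]²/[N₂O₄] = (1.478)²/0.2208 = 9.899.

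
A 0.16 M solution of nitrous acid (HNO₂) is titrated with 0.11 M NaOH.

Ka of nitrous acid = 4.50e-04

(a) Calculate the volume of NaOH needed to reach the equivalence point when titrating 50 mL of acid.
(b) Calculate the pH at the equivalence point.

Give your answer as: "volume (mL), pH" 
V = 72.7 mL, pH = 8.08

(a) At equivalence: moles acid = moles base.
moles acid = 0.16 × 0.05 = 0.008 mol; V_NaOH = 0.008/0.11 = 0.07273 L = 72.7 mL.
(b) At equivalence, all acid → conjugate base A⁻ at [A⁻] = 0.008/0.1227 = 0.06519 M.
Kb = Kw/Ka = 1.0e-14/4.50e-04 = 2.222e-11; [OH⁻] = √(Kb·[A⁻]) = 1.204e-06; pOH = 5.92; pH = 14 − pOH = 8.08.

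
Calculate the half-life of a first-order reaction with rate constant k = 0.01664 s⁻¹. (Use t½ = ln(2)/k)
41.66 s

t½ = ln(2)/k = 0.6931/0.01664 = 41.66 s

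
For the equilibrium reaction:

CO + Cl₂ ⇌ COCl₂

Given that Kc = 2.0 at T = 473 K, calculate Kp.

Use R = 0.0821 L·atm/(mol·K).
K_p = 0.0515

Δn = (moles gaseous products) − (moles gaseous reactants) = -1
T = 473 K; RT = 0.0821 × 473 = 38.8333
Kp = Kc·(RT)^Δn = 2.0 × (38.8333)^-1 = 2.0 × 0.0257511 = 0.0515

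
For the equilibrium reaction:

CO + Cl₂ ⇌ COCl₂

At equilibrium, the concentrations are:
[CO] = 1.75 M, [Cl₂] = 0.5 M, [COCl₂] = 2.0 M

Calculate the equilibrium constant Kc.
K_c = 2.2857

Kc = ([COCl₂]) / ([CO] × [Cl₂])
   = ((2.0)) / ((1.75)·(0.5))
   = 2 / 0.875 = 2.2857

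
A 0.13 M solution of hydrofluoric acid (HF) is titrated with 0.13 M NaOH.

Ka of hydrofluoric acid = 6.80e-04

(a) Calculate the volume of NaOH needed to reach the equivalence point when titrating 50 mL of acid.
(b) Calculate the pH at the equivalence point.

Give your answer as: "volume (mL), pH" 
V = 50.0 mL, pH = 7.99

(a) At equivalence: moles acid = moles base.
moles acid = 0.13 × 0.05 = 0.0065 mol; V_NaOH = 0.0065/0.13 = 0.05 L = 50.0 mL.
(b) At equivalence, all acid → conjugate base A⁻ at [A⁻] = 0.0065/0.1 = 0.065 M.
Kb = Kw/Ka = 1.0e-14/6.80e-04 = 1.471e-11; [OH⁻] = √(Kb·[A⁻]) = 9.777e-07; pOH = 6.01; pH = 14 − pOH = 7.99.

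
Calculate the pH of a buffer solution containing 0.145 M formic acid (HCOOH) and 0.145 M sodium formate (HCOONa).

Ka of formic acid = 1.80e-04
pH = 3.74

pKa = -log(1.80e-04) = 3.74. pH = pKa + log([A⁻]/[HA]) = 3.74 + log(0.145/0.145)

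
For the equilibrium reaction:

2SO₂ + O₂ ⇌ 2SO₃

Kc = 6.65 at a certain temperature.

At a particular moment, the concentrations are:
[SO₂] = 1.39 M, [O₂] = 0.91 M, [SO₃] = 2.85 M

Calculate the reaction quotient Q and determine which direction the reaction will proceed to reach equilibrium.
Q = 4.620, Q < K, reaction proceeds forward (toward products)

Q = ([SO₃]^2) / ([SO₂]^2 × [O₂])
  = ((2.85)^2) / ((1.39)^2·(0.91)) = 8.1225/1.7582 = 4.62
Since Q = 4.62 < Kc = 6.65, the reaction proceeds forward (toward products) to reach equilibrium.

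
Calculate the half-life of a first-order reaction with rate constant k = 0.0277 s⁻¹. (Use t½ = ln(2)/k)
25.02 s

t½ = ln(2)/k = 0.6931/0.0277 = 25.02 s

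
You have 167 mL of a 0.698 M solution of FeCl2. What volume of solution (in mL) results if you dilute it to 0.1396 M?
Using M₁V₁ = M₂V₂:
0.698 × 167 = 0.1396 × V₂
V₂ = (0.698 × 167) / 0.1396 = 835 mL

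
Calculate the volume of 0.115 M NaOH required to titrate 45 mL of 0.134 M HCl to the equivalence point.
V_{base} = 52.4 mL

At equivalence: moles acid = moles base.
moles HCl = 0.134 M × 0.045 L = 0.00603 mol
V_NaOH = 0.00603 mol ÷ 0.115 M = 0.05243 L = 52.4 mL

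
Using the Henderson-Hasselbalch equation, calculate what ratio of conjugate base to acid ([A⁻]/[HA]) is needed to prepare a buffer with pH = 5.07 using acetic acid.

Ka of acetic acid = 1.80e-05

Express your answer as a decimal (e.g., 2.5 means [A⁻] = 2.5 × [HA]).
[A⁻]/[HA] = 2.115

pKa = −log(1.80e-05) = 4.7447. pH = pKa + log([A⁻]/[HA]). 5.07 = 4.7447 + log(ratio). log(ratio) = 5.07 − 4.7447 = 0.3253. ratio = 10^(0.3253) = 2.115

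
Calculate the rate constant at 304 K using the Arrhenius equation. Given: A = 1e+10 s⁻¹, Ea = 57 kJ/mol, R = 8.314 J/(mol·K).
1.61e+00 s⁻¹

k = A·exp(-Ea/(R·T)) = 1e+10·exp(-57000/(8.314·304)) = 1e+10·exp(-22.5523) = 1e+10·1.6057e-10 = 1.61e+00 s⁻¹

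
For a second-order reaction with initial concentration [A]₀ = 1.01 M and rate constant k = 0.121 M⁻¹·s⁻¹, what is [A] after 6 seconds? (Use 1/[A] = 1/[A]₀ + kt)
0.5827 M

1/[A] = 1/[A]₀ + k·t = 1/1.01 + (0.121)·(6) = 0.9901 + 0.7260 = 1.7161
[A] = 1/1.7161 = 0.5827 M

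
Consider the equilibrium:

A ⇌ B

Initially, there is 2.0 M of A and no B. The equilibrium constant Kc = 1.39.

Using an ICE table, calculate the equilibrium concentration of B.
[B] = 1.163 M

ICE: [A] = 2.0 − x, [B] = x.
Kc = x/(2.0 − x) = 1.39 ⇒ x = 1.39·2.0/(1 + 1.39) = 2.78/2.39 = 1.163.
[B] = x = 1.163 M.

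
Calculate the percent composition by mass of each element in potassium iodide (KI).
K: 23.55%, I: 76.45%

Molar mass of KI = 166.0 g/mol
% K = (1 × 39.1) / 166.0 × 100% = 39.1 / 166.0 × 100% = 23.55%
% I = (1 × 126.9) / 166.0 × 100% = 126.9 / 166.0 × 100% = 76.45%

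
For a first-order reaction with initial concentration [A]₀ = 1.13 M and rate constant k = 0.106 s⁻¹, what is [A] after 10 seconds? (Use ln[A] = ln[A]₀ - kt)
0.3915 M

ln[A] = ln[A]₀ - k·t = ln(1.13) - (0.106)·(10) = 0.1222 - 1.0600 = -0.9378
[A] = e^(-0.9378) = 0.3915 M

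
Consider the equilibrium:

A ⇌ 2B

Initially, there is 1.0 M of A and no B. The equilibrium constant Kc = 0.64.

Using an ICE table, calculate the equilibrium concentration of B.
[B] = 0.656 M

ICE: [A] = 1.0 − x, [B] = 2x.
Kc = (2x)²/(1.0 − x) = 0.64 ⇒ 4x² + 0.64x − 0.64 = 0.
x = (−0.64 + √(0.64² + 4·4·0.64))/(2·4) = (−0.64 + √10.65)/8 = 0.32792.
[B] = 2x = 0.656 M.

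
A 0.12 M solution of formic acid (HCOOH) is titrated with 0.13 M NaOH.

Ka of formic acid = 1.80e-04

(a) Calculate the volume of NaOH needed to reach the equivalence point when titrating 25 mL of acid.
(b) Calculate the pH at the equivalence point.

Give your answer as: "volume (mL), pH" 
V = 23.1 mL, pH = 8.27

(a) At equivalence: moles acid = moles base.
moles acid = 0.12 × 0.025 = 0.003 mol; V_NaOH = 0.003/0.13 = 0.02308 L = 23.1 mL.
(b) At equivalence, all acid → conjugate base A⁻ at [A⁻] = 0.003/0.04808 = 0.0624 M.
Kb = Kw/Ka = 1.0e-14/1.80e-04 = 5.556e-11; [OH⁻] = √(Kb·[A⁻]) = 1.862e-06; pOH = 5.73; pH = 14 − pOH = 8.27.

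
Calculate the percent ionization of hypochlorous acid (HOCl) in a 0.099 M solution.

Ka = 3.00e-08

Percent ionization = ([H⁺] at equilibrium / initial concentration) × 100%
Percent ionization = 0.055%

Let x = [H⁺]. Ka = x²/(C - x) ⇒ x² + (3.00e-08)x - (3.00e-08)(0.099) = 0. x = 5.4483e-05. Percent = (5.4483e-05/0.099) × 100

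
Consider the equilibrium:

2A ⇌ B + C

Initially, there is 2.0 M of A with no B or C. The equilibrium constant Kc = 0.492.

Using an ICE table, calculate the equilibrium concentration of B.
[B] = 0.584 M

ICE: [A] = 2.0 − 2x, [B] = [C] = x.
Kc = x²/(2.0 − 2x)² = 0.492 ⇒ √Kc = x/(2.0 − 2x).
x = √0.492·2.0/(1 + 2√0.492) = 0.70143·2.0/2.4029 = 0.58383.
[B] = x = 0.584 M.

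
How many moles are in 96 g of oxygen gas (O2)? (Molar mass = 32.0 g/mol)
Moles = 96 g ÷ 32.0 g/mol = 3 mol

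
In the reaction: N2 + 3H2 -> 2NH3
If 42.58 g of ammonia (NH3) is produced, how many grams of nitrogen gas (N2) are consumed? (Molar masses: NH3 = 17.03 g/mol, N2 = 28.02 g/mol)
Moles of NH3 = 42.58 g ÷ 17.03 g/mol = 2.50029 mol
Mole ratio: 1 mol N2 / 2 mol NH3
Moles of N2 = 2.50029 × (1/2) = 1.25015 mol
Mass of N2 = 1.25015 mol × 28.02 g/mol = 35.03 g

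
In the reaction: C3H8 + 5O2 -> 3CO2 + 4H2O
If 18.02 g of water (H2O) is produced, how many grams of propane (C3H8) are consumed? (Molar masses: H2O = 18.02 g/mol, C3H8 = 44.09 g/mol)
Moles of H2O = 18.02 g ÷ 18.02 g/mol = 1 mol
Mole ratio: 1 mol C3H8 / 4 mol H2O
Moles of C3H8 = 1 × (1/4) = 0.25 mol
Mass of C3H8 = 0.25 mol × 44.09 g/mol = 11.02 g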